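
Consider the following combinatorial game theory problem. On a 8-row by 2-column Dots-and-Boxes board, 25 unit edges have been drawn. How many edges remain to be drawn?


Grid: 8 x 2 boxes, i.e. 9 rows and 3 columns of dots.
Horizontal edges: (rows + 1) * cols = 9 * 2 = 18
Vertical edges: rows * (cols + 1) = 8 * 3 = 24
Total edges: 18 + 24 = 42
Edges drawn: 25
Remaining: 42 - 25 = 17

17


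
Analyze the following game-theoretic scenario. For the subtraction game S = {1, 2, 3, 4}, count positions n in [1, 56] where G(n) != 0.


Subtraction set S = {1, 2, 3, 4}, so G(n) = n mod 5.
G(n) = 0 when n is a multiple of 5.
Multiples of 5 in [1, 56]: 11
N-positions (nonzero Grundy) = 56 - 11 = 45

45


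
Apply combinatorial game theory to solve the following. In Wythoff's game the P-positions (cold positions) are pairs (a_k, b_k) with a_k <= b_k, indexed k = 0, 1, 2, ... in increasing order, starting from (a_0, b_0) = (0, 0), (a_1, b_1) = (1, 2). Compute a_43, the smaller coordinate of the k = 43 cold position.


By Wythoff's theorem, a_k = floor(k * phi) and b_k = floor(k * phi^2) = a_k + k, where phi = (1 + sqrt(5))/2 is the golden ratio.
phi = (1 + sqrt(5))/2 = 1.618034
k = 43
k * phi = 43 * 1.618034 = 69.575462
a_43 = floor(k * phi) = 69

69


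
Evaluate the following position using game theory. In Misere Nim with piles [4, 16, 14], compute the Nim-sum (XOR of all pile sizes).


We need the XOR (exclusive or) of all pile sizes.
After XOR-ing pile 1 (size 4): 0 XOR 4 = 4
After XOR-ing pile 2 (size 16): 4 XOR 16 = 20
After XOR-ing pile 3 (size 14): 20 XOR 14 = 26
The Nim-value of this position is 26.

26


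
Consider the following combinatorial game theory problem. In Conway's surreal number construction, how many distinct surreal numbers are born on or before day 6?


Day 0: {|} = 0 is born. Count = 1.
Day n: the number of surreal numbers born by day n is 2^(n+1) - 1.
By day 0: 2^1 - 1 = 1
By day 1: 2^2 - 1 = 3
By day 2: 2^3 - 1 = 7
By day 3: 2^4 - 1 = 15
By day 4: 2^5 - 1 = 31
By day 5: 2^6 - 1 = 63
By day 6: 2^7 - 1 = 127
By day 6: 127 surreal numbers.

127


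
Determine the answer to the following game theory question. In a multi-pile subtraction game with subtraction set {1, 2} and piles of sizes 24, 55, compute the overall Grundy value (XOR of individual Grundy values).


Subtraction set: {1, 2}
For this subtraction set, G(n) = n mod 3 (period = max + 1 = 3).
Pile 1 (size 24): G(24) = 24 mod 3 = 0
Pile 2 (size 55): G(55) = 55 mod 3 = 1
Total Grundy value = XOR of all: 0 XOR 1 = 1

1


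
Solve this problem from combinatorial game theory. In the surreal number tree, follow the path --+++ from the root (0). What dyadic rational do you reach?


Sign expansion: --+++
Rule: track bounds (lo, hi), initially (-inf, +inf). On '+', the current value becomes lo and we move to the simplest number in (value, hi): value + 1 if hi = +inf, otherwise the midpoint (value + hi)/2. On '-', the current value becomes hi and we move to value - 1 if lo = -inf, otherwise the midpoint (lo + value)/2.
Start at 0.
Step 1: sign = -, move left. Bounds: (-inf, 0). Value = -1
Step 2: sign = -, move left. Bounds: (-inf, -1). Value = -2
Step 3: sign = +, move right. Bounds: (-2, -1). Value = -3/2
Step 4: sign = +, move right. Bounds: (-3/2, -1). Value = -5/4
Step 5: sign = +, move right. Bounds: (-5/4, -1). Value = -9/8
The surreal number with sign expansion --+++ is -9/8.

-9/8


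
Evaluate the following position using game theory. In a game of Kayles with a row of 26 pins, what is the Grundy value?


Kayles: a move removes 1 or 2 adjacent pins from a contiguous row.
Removing pins from a row of k leaves two independent rows (a, b) with a + b = k - 1 (one pin) or a + b = k - 2 (two pins); an end removal gives a = 0.
By Sprague-Grundy, G(k) = mex{ G(a) XOR G(b) } over all these splits. G(0) = 0.
G(1): splits (0,0):0^0=0 -> mex({0}) = 1
G(2): splits (0,1):0^1=1 (0,0):0^0=0 -> mex({0, 1}) = 2
G(3): splits (0,2):0^2=2 (1,1):1^1=0 (0,1):0^1=1 -> mex({0, 1, 2}) = 3
G(4): splits (0,3):0^3=3 (1,2):1^2=3 (0,2):0^2=2 (1,1):1^1=0 -> mex({0, 2, 3}) = 1
G(5): splits (0,4):0^1=1 (1,3):1^3=2 (2,2):2^2=0 (0,3):0^3=3 (1,2):1^2=3 -> mex({0, 1, 2, 3}) = 4
G(6) = mex({0, 1, 2, 4}) = 3
G(7) = mex({0, 1, 3, 4, 5}) = 2
G(8) = mex({0, 2, 3, 5, 6}) = 1
G(9) = mex({0, 1, 2, 3, 6, 7}) = 4
G(10) = mex({0, 1, 3, 4, 5, 7}) = 2
G(11) = mex({0, 1, 2, 3, 4, 5}) = 6
G(12) = mex({0, 1, 2, 3, 5, 6, 7}) = 4
G(13) = mex({0, 2, 3, 4, 6, 7}) = 1
G(14) = mex({0, 1, 4, 5, 6, 7}) = 2
G(15) = mex({0, 1, 2, 3, 4, 5, 6}) = 7
G(16) = mex({0, 2, 3, 5, 6, 7}) = 1
G(17) = mex({0, 1, 2, 3, 5, 6, 7}) = 4
G(18) = mex({0, 1, 2, 4, 5, 6}) = 3
G(19) = mex({0, 1, 3, 4, 5, 7}) = 2
G(20) = mex({0, 2, 3, 4, 5, 6, 7}) = 1
G(21) = mex({0, 1, 2, 3, 5, 6, 7}) = 4
G(22) = mex({0, 1, 2, 3, 4, 5, 7}) = 6
G(23) = mex({0, 1, 2, 3, 4, 5, 6}) = 7
G(24) = mex({0, 1, 2, 3, 5, 6, 7}) = 4
G(25) = mex({0, 2, 3, 4, 6, 7}) = 1
G(26) = mex({0, 1, 3, 4, 5, 6, 7}) = 2
Therefore G(26) = 2.

2


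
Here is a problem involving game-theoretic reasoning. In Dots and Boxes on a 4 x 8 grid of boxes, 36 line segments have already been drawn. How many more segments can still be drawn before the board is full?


Grid: 4 x 8 boxes, i.e. 5 rows and 9 columns of dots.
Horizontal edges: (rows + 1) * cols = 5 * 8 = 40
Vertical edges: rows * (cols + 1) = 4 * 9 = 36
Total edges: 40 + 36 = 76
Edges drawn: 36
Remaining: 76 - 36 = 40

40


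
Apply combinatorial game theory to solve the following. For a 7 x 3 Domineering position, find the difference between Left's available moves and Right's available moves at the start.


Board is 7 x 3 (rows x cols).
Left (vertical) placements: (rows-1) * cols = 6 * 3 = 18
Right (horizontal) placements: rows * (cols-1) = 7 * 2 = 14
Advantage = Left - Right = 18 - 14 = 4

4


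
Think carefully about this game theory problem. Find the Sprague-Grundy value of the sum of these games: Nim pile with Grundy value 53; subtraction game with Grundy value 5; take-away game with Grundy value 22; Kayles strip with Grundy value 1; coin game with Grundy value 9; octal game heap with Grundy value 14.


By the Sprague-Grundy theorem, the Grundy value of a sum of games is the XOR of individual Grundy values.
Nim pile: Grundy value = 53. Running XOR: 0 XOR 53 = 53
subtraction game: Grundy value = 5. Running XOR: 53 XOR 5 = 48
take-away game: Grundy value = 22. Running XOR: 48 XOR 22 = 38
Kayles strip: Grundy value = 1. Running XOR: 38 XOR 1 = 39
coin game: Grundy value = 9. Running XOR: 39 XOR 9 = 46
octal game heap: Grundy value = 14. Running XOR: 46 XOR 14 = 32
The combined Grundy value is 32.

32


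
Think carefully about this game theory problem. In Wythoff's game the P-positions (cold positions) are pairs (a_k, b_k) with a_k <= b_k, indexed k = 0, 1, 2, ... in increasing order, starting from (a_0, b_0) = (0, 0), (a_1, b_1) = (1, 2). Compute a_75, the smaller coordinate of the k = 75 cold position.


By Wythoff's theorem, a_k = floor(k * phi) and b_k = floor(k * phi^2) = a_k + k, where phi = (1 + sqrt(5))/2 is the golden ratio.
phi = (1 + sqrt(5))/2 = 1.618034
k = 75
k * phi = 75 * 1.618034 = 121.352549
a_75 = floor(k * phi) = 121

121


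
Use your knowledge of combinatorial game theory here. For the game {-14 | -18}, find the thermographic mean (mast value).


Game = {-14 | -18}, a switch {a | b} with numbers a > b.
Its thermograph has left wall a - t and right wall b + t, which meet at t = (a - b)/2, where both equal (a + b)/2. So the mast (mean value) is at (a + b)/2.
Mean = (-14 + (-18))/2 = -32/2 = -16

-16


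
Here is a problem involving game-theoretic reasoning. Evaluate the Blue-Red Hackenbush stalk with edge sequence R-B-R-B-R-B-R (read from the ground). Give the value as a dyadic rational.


Edges (from ground): R-B-R-B-R-B-R
By Berlekamp's sign-expansion rule, a Blue-Red Hackenbush stalk has the value of the surreal number whose sign sequence is the edge sequence with B -> + and R -> -.
Sign sequence: -+-+-+-
Trace the sign expansion in the surreal number tree, starting from 0:
Edge 1: R (sign -) -> bounds (-inf, 0), value = -1
Edge 2: B (sign +) -> bounds (-1, 0), value = -1/2
Edge 3: R (sign -) -> bounds (-1, -1/2), value = -3/4
Edge 4: B (sign +) -> bounds (-3/4, -1/2), value = -5/8
Edge 5: R (sign -) -> bounds (-3/4, -5/8), value = -11/16
Edge 6: B (sign +) -> bounds (-11/16, -5/8), value = -21/32
Edge 7: R (sign -) -> bounds (-11/16, -21/32), value = -43/64
Game value = -43/64

-43/64


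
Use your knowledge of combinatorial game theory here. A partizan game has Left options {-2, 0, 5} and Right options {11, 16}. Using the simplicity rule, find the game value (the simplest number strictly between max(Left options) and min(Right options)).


Left options: {-2, 0, 5}, max = 5
Right options: {11, 16}, min = 11
All options are numbers and max(Left) < min(Right), so by the simplicity theorem the value is the simplest (earliest-born) number strictly between 5 and 11.
Integers 6 through 10 all lie strictly between 5 and 11.
Among integers, the simplest (lowest birthday = smallest |n|; 0 is born on day 0, +-n on day n) is 6.
No non-integer in the interval can be simpler: if x is a non-integer in the interval, then floor(x) or ceil(x) also lies in the interval (the interval contains an integer), and both are proper prefixes of x's sign expansion, i.e. born earlier. So the game value is 6.
Game value = 6

6


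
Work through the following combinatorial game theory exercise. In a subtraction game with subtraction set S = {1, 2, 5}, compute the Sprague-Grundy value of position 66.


The subtraction set is S = {1, 2, 5}.
G(k) = mex{ G(k - s) : s in S, s <= k }. We compute iteratively: G(0) = 0.
G(1) = mex({0}) = 1
G(2) = mex({0, 1}) = 2
G(3) = mex({1, 2}) = 0
G(4) = mex({0, 2}) = 1
G(5) = mex({0, 1}) = 2
G(6) = mex({1, 2}) = 0
G(7) = mex({0, 2}) = 1
Observe that G(3)..G(7) = 0, 1, 2, 0, 1 repeats G(0)..G(4) = 0, 1, 2, 0, 1.
For k >= max(S) = 5, G(k) is determined by the previous 5 values G(k-5)..G(k-1); a window of 5 consecutive values has recurred shifted by 3, so by induction G(k + 3) = G(k) for all k >= 0: the sequence is periodic from the start with period 3.
One period: G(0..2) = 0, 1, 2.
66 mod 3 = 0, so G(66) = G(0) = 0.

0


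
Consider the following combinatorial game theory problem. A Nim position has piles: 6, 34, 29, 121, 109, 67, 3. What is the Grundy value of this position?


We need the XOR (exclusive or) of all pile sizes.
After XOR-ing pile 1 (size 6): 0 XOR 6 = 6
After XOR-ing pile 2 (size 34): 6 XOR 34 = 36
After XOR-ing pile 3 (size 29): 36 XOR 29 = 57
After XOR-ing pile 4 (size 121): 57 XOR 121 = 64
After XOR-ing pile 5 (size 109): 64 XOR 109 = 45
After XOR-ing pile 6 (size 67): 45 XOR 67 = 110
After XOR-ing pile 7 (size 3): 110 XOR 3 = 109
The Nim-value of this position is 109.

109


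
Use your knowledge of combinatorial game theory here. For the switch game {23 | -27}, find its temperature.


The game is {23 | -27}, a switch {a | b} with numbers a > b.
Cooling {a | b} by t gives {a - t | b + t}, which stops being hot when a - t = b + t, i.e. at t = (a - b)/2. So the temperature of a switch is (a - b)/2.
Temperature = (Left option - Right option) / 2
= (23 - (-27)) / 2
= 50 / 2
= 25

25


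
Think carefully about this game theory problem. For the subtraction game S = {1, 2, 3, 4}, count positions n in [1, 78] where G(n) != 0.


Subtraction set S = {1, 2, 3, 4}, so G(n) = n mod 5.
G(n) = 0 when n is a multiple of 5.
Multiples of 5 in [1, 78]: 15
N-positions (nonzero Grundy) = 78 - 15 = 63

63


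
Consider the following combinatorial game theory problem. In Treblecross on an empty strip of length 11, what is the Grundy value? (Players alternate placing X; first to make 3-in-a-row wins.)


Treblecross: place X on empty cells; 3-in-a-row wins.
Playing within two cells of an existing X lets the opponent win at once, so sensible play treats the cells i-2..i+2 around each X as dead. The player left with no safe cell loses, so this is a normal-play take-away game on strips of safe cells.
Placing X at cell i (0-indexed) of a strip of k safe cells leaves independent strips of sizes max(0, i-2) and max(0, k-i-3). Hence G(k) = mex{ G(max(0,i-2)) XOR G(max(0,k-i-3)) : 0 <= i < k }, with G(0) = 0.
G(1): splits (0,0):0^0=0 -> mex({0}) = 1
G(2): splits (0,0):0^0=0 -> mex({0}) = 1
G(3): splits (0,0):0^0=0 -> mex({0}) = 1
G(4): splits (0,1):0^1=1 (0,0):0^0=0 -> mex({0, 1}) = 2
G(5): splits (0,2):0^1=1 (0,1):0^1=1 (0,0):0^0=0 -> mex({0, 1}) = 2
G(6) = mex({1}) = 0
G(7) = mex({0, 1, 2}) = 3
G(8) = mex({0, 1, 2}) = 3
G(9) = mex({0, 2}) = 1
G(10) = mex({0, 2, 3}) = 1
G(11) = mex({0, 3}) = 1
Therefore G(11) = 1.

1


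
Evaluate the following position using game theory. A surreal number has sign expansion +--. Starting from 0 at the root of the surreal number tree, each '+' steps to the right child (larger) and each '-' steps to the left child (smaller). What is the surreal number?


Sign expansion: +--
Rule: track bounds (lo, hi), initially (-inf, +inf). On '+', the current value becomes lo and we move to the simplest number in (value, hi): value + 1 if hi = +inf, otherwise the midpoint (value + hi)/2. On '-', the current value becomes hi and we move to value - 1 if lo = -inf, otherwise the midpoint (lo + value)/2.
Start at 0.
Step 1: sign = +, move right. Bounds: (0, +inf). Value = 1
Step 2: sign = -, move left. Bounds: (0, 1). Value = 1/2
Step 3: sign = -, move left. Bounds: (0, 1/2). Value = 1/4
The surreal number with sign expansion +-- is 1/4.

1/4


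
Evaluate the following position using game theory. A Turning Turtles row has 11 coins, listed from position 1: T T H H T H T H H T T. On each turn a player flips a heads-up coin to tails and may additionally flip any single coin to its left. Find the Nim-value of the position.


Coins: T T H H T H T H H T T
Key fact: a single head at position k behaves exactly like a Nim heap of size k (turning it to T and optionally flipping a coin at j < k corresponds to moving the heap from k to j, or to 0), and heads combine as a disjunctive sum (two heads at the same place would cancel, matching j XOR j = 0). So the Nim-value is the XOR of the 1-indexed positions of the heads.
Face-up positions (1-indexed): [3, 4, 6, 8, 9]
XOR 0 with 3: 0 XOR 3 = 3
XOR 3 with 4: 3 XOR 4 = 7
XOR 7 with 6: 7 XOR 6 = 1
XOR 1 with 8: 1 XOR 8 = 9
XOR 9 with 9: 9 XOR 9 = 0
Nim-value = 0

0


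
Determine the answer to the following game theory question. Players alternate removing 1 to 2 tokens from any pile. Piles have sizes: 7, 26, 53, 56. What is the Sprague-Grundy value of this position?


Subtraction set: {1, 2}
For this subtraction set, G(n) = n mod 3 (period = max + 1 = 3).
Pile 1 (size 7): G(7) = 7 mod 3 = 1
Pile 2 (size 26): G(26) = 26 mod 3 = 2
Pile 3 (size 53): G(53) = 53 mod 3 = 2
Pile 4 (size 56): G(56) = 56 mod 3 = 2
Total Grundy value = XOR of all: 1 XOR 2 XOR 2 XOR 2 = 3

3


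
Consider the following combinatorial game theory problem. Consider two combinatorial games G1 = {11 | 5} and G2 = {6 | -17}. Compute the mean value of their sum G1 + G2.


G1 = {11 | 5}, G2 = {6 | -17}
Each is a switch {a | b} with numbers a > b; its mean value is (a + b)/2, and mean value is additive over game sums: m(G1 + G2) = m(G1) + m(G2).
Mean of G1 = (11 + (5))/2 = 16/2 = 8
Mean of G2 = (6 + (-17))/2 = -11/2 = -11/2
Mean of G1 + G2 = 8 + -11/2 = 5/2

5/2


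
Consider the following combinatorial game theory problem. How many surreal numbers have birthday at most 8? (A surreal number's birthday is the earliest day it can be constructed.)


Day 0: {|} = 0 is born. Count = 1.
Day n: the number of surreal numbers born by day n is 2^(n+1) - 1.
By day 0: 2^1 - 1 = 1
By day 1: 2^2 - 1 = 3
By day 2: 2^3 - 1 = 7
By day 3: 2^4 - 1 = 15
By day 4: 2^5 - 1 = 31
By day 5: 2^6 - 1 = 63
By day 6: 2^7 - 1 = 127
By day 7: 2^8 - 1 = 255
By day 8: 2^9 - 1 = 511
By day 8: 511 surreal numbers.

511


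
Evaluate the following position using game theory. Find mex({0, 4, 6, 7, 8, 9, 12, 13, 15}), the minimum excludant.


Set = {0, 4, 6, 7, 8, 9, 12, 13, 15}
0 is in the set.
1 is NOT in the set. This is the mex.
mex = 1

1


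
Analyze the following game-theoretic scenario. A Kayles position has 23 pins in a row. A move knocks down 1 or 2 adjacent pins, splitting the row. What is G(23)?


Kayles: a move removes 1 or 2 adjacent pins from a contiguous row.
Removing pins from a row of k leaves two independent rows (a, b) with a + b = k - 1 (one pin) or a + b = k - 2 (two pins); an end removal gives a = 0.
By Sprague-Grundy, G(k) = mex{ G(a) XOR G(b) } over all these splits. G(0) = 0.
G(1): splits (0,0):0^0=0 -> mex({0}) = 1
G(2): splits (0,1):0^1=1 (0,0):0^0=0 -> mex({0, 1}) = 2
G(3): splits (0,2):0^2=2 (1,1):1^1=0 (0,1):0^1=1 -> mex({0, 1, 2}) = 3
G(4): splits (0,3):0^3=3 (1,2):1^2=3 (0,2):0^2=2 (1,1):1^1=0 -> mex({0, 2, 3}) = 1
G(5): splits (0,4):0^1=1 (1,3):1^3=2 (2,2):2^2=0 (0,3):0^3=3 (1,2):1^2=3 -> mex({0, 1, 2, 3}) = 4
G(6) = mex({0, 1, 2, 4}) = 3
G(7) = mex({0, 1, 3, 4, 5}) = 2
G(8) = mex({0, 2, 3, 5, 6}) = 1
G(9) = mex({0, 1, 2, 3, 6, 7}) = 4
G(10) = mex({0, 1, 3, 4, 5, 7}) = 2
G(11) = mex({0, 1, 2, 3, 4, 5}) = 6
G(12) = mex({0, 1, 2, 3, 5, 6, 7}) = 4
G(13) = mex({0, 2, 3, 4, 6, 7}) = 1
G(14) = mex({0, 1, 4, 5, 6, 7}) = 2
G(15) = mex({0, 1, 2, 3, 4, 5, 6}) = 7
G(16) = mex({0, 2, 3, 5, 6, 7}) = 1
G(17) = mex({0, 1, 2, 3, 5, 6, 7}) = 4
G(18) = mex({0, 1, 2, 4, 5, 6}) = 3
G(19) = mex({0, 1, 3, 4, 5, 7}) = 2
G(20) = mex({0, 2, 3, 4, 5, 6, 7}) = 1
G(21) = mex({0, 1, 2, 3, 5, 6, 7}) = 4
G(22) = mex({0, 1, 2, 3, 4, 5, 7}) = 6
G(23) = mex({0, 1, 2, 3, 4, 5, 6}) = 7
Therefore G(23) = 7.

7


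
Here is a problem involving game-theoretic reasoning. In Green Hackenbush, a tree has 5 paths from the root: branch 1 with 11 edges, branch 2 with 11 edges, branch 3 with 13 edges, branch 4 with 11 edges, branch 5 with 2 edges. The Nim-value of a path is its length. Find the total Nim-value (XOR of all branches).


The tree has 5 branches from the ground vertex.
In Green Hackenbush, the Nim-value of a simple path of length k is k.
Branch 1: length 11, Nim-value = 11
Branch 2: length 11, Nim-value = 11
Branch 3: length 13, Nim-value = 13
Branch 4: length 11, Nim-value = 11
Branch 5: length 2, Nim-value = 2
Total Nim-value = XOR of all branch values:
0 XOR 11 = 11
11 XOR 11 = 0
0 XOR 13 = 13
13 XOR 11 = 6
6 XOR 2 = 4
Nim-value of the tree = 4

4


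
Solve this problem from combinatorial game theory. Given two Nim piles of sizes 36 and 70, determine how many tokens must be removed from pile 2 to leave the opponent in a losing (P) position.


Piles: 36 and 70
Current XOR: 36 XOR 70 = 98 (non-zero, so this is an N-position).
To make the XOR zero, we need to find a move that balances the piles.
For pile 2 (size 70): target = 70 XOR 98 = 36
We reduce pile 2 from 70 to 36.
Tokens removed: 70 - 36 = 34
Verification: 36 XOR 36 = 0

34


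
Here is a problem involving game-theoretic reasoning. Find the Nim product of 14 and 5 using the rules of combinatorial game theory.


Nim multiplication is bilinear over XOR: (u XOR v) * w = (u*w) XOR (v*w).
So we split each operand into its bit components and XOR the pairwise Nim products.
14 = 2 + 4 + 8 (as XOR of powers of 2).
5 = 1 + 4 (as XOR of powers of 2).
Using the standard Nim-product table on single bits:
  2*2 = 3,   2*4 = 8,   2*8 = 12,
  4*4 = 6,   4*8 = 11,  8*8 = 13,
and  1*x = x (identity), k*l = l*k (commutative).
Pairwise Nim products:
  2 * 1 = 2
  2 * 4 = 8
  4 * 1 = 4
  4 * 4 = 6
  8 * 1 = 8
  8 * 4 = 11
XOR them: 2 XOR 8 XOR 4 XOR 6 XOR 8 XOR 11 = 11.
Result: 14 * 5 = 11 (in Nim).

11


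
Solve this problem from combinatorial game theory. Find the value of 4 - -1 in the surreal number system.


x = 4, y = -1
x - y = 4 - -1 = 5

5


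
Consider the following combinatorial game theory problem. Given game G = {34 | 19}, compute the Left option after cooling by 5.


Original game: {34 | 19} (a switch {a | b} with a > b).
Cooling by t (for t below the temperature (a - b)/2 = 15/2) taxes each move by t: {a | b} cooled by t is {a - t | b + t}.
Cooling amount: t = 5
Cooled Left option: 34 - 5 = 29
Cooled Right option: 19 + 5 = 24
Cooled game: {29 | 24}
Left option = 29

29


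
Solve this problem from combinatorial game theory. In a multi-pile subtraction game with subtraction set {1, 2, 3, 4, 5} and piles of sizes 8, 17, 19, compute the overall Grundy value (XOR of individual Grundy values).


Subtraction set: {1, 2, 3, 4, 5}
For this subtraction set, G(n) = n mod 6 (period = max + 1 = 6).
Pile 1 (size 8): G(8) = 8 mod 6 = 2
Pile 2 (size 17): G(17) = 17 mod 6 = 5
Pile 3 (size 19): G(19) = 19 mod 6 = 1
Total Grundy value = XOR of all: 2 XOR 5 XOR 1 = 6

6


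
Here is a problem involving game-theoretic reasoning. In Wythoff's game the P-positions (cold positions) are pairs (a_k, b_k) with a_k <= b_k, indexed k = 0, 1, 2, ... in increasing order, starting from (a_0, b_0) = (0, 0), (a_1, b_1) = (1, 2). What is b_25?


By Wythoff's theorem, a_k = floor(k * phi) and b_k = floor(k * phi^2) = a_k + k, where phi = (1 + sqrt(5))/2 is the golden ratio.
phi = (1 + sqrt(5))/2 = 1.618034
phi^2 = phi + 1 = 2.618034
k = 25
k * phi^2 = 25 * 2.618034 = 65.450850
b_25 = floor(k * phi^2) = 65 (check: a_25 + k = 40 + 25 = 65)

65


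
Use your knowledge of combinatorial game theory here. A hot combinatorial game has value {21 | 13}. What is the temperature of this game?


The game is {21 | 13}, a switch {a | b} with numbers a > b.
Cooling {a | b} by t gives {a - t | b + t}, which stops being hot when a - t = b + t, i.e. at t = (a - b)/2. So the temperature of a switch is (a - b)/2.
Temperature = (Left option - Right option) / 2
= (21 - (13)) / 2
= 8 / 2
= 4

4


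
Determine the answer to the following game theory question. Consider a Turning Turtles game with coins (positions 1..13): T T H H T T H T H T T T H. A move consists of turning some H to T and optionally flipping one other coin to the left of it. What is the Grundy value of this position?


Coins: T T H H T T H T H T T T H
Key fact: a single head at position k behaves exactly like a Nim heap of size k (turning it to T and optionally flipping a coin at j < k corresponds to moving the heap from k to j, or to 0), and heads combine as a disjunctive sum (two heads at the same place would cancel, matching j XOR j = 0). So the Nim-value is the XOR of the 1-indexed positions of the heads.
Face-up positions (1-indexed): [3, 4, 7, 9, 13]
XOR 0 with 3: 0 XOR 3 = 3
XOR 3 with 4: 3 XOR 4 = 7
XOR 7 with 7: 7 XOR 7 = 0
XOR 0 with 9: 0 XOR 9 = 9
XOR 9 with 13: 9 XOR 13 = 4
Nim-value = 4

4


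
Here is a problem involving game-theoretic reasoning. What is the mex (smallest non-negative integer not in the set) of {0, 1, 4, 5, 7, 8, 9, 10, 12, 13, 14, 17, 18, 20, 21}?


Set = {0, 1, 4, 5, 7, 8, 9, 10, 12, 13, 14, 17, 18, 20, 21}
0 is in the set.
1 is in the set.
2 is NOT in the set. This is the mex.
mex = 2

2


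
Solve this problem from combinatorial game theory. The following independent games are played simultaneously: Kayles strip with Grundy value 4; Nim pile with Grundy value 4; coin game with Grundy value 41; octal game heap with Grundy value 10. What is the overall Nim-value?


By the Sprague-Grundy theorem, the Grundy value of a sum of games is the XOR of individual Grundy values.
Kayles strip: Grundy value = 4. Running XOR: 0 XOR 4 = 4
Nim pile: Grundy value = 4. Running XOR: 4 XOR 4 = 0
coin game: Grundy value = 41. Running XOR: 0 XOR 41 = 41
octal game heap: Grundy value = 10. Running XOR: 41 XOR 10 = 35
The combined Grundy value is 35.

35


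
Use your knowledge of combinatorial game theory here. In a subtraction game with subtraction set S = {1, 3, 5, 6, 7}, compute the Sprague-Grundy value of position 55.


The subtraction set is S = {1, 3, 5, 6, 7}.
G(k) = mex{ G(k - s) : s in S, s <= k }. We compute iteratively: G(0) = 0.
G(1) = mex({0}) = 1
G(2) = mex({1}) = 0
G(3) = mex({0}) = 1
G(4) = mex({1}) = 0
G(5) = mex({0}) = 1
G(6) = mex({0, 1}) = 2
G(7) = mex({0, 1, 2}) = 3
G(8) = mex({0, 1, 3}) = 2
G(9) = mex({0, 1, 2}) = 3
G(10) = mex({0, 1, 3}) = 2
G(11) = mex({0, 1, 2}) = 3
G(12) = mex({1, 2, 3}) = 0
G(13) = mex({0, 2, 3}) = 1
G(14) = mex({1, 2, 3}) = 0
G(15) = mex({0, 2, 3}) = 1
G(16) = mex({1, 2, 3}) = 0
G(17) = mex({0, 2, 3}) = 1
G(18) = mex({0, 1, 3}) = 2
Observe that G(12)..G(18) = 0, 1, 0, 1, 0, 1, 2 repeats G(0)..G(6) = 0, 1, 0, 1, 0, 1, 2.
For k >= max(S) = 7, G(k) is determined by the previous 7 values G(k-7)..G(k-1); a window of 7 consecutive values has recurred shifted by 12, so by induction G(k + 12) = G(k) for all k >= 0: the sequence is periodic from the start with period 12.
One period: G(0..11) = 0, 1, 0, 1, 0, 1, 2, 3, 2, 3, 2, 3.
55 mod 12 = 7, so G(55) = G(7) = 3.

3


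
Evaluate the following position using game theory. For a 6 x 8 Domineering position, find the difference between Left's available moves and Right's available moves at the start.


Board is 6 x 8 (rows x cols).
Left (vertical) placements: (rows-1) * cols = 5 * 8 = 40
Right (horizontal) placements: rows * (cols-1) = 6 * 7 = 42
Advantage = Left - Right = 40 - 42 = -2

-2


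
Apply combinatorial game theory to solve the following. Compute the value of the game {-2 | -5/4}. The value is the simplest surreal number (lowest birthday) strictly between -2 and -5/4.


Left options: {-2}, max = -2
Right options: {-5/4}, min = -5/4
All options are numbers and max(Left) < min(Right), so by the simplicity theorem the value is the simplest (earliest-born) number strictly between -2 and -5/4.
No integer lies strictly between -2 and -5/4, so the value is the dyadic rational m/2^k in the interval with the smallest k (then m odd); search k = 1, 2, ...:
Denominator 2: -3/2 lies strictly between -2 and -5/4 -- found.
The simplest number in the interval is -3/2.
Game value = -3/2

-3/2


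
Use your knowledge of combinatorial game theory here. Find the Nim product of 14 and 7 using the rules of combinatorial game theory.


Nim multiplication is bilinear over XOR: (u XOR v) * w = (u*w) XOR (v*w).
So we split each operand into its bit components and XOR the pairwise Nim products.
14 = 2 + 4 + 8 (as XOR of powers of 2).
7 = 1 + 2 + 4 (as XOR of powers of 2).
Using the standard Nim-product table on single bits:
  2*2 = 3,   2*4 = 8,   2*8 = 12,
  4*4 = 6,   4*8 = 11,  8*8 = 13,
and  1*x = x (identity), k*l = l*k (commutative).
Pairwise Nim products:
  2 * 1 = 2
  2 * 2 = 3
  2 * 4 = 8
  4 * 1 = 4
  4 * 2 = 8
  4 * 4 = 6
  8 * 1 = 8
  8 * 2 = 12
  8 * 4 = 11
XOR them: 2 XOR 3 XOR 8 XOR 4 XOR 8 XOR 6 XOR 8 XOR 12 XOR 11 = 12.
Result: 14 * 7 = 12 (in Nim).

12


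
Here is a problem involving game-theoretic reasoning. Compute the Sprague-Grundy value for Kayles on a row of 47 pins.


Kayles: a move removes 1 or 2 adjacent pins from a contiguous row.
Removing pins from a row of k leaves two independent rows (a, b) with a + b = k - 1 (one pin) or a + b = k - 2 (two pins); an end removal gives a = 0.
By Sprague-Grundy, G(k) = mex{ G(a) XOR G(b) } over all these splits. G(0) = 0.
G(1): splits (0,0):0^0=0 -> mex({0}) = 1
G(2): splits (0,1):0^1=1 (0,0):0^0=0 -> mex({0, 1}) = 2
G(3): splits (0,2):0^2=2 (1,1):1^1=0 (0,1):0^1=1 -> mex({0, 1, 2}) = 3
G(4): splits (0,3):0^3=3 (1,2):1^2=3 (0,2):0^2=2 (1,1):1^1=0 -> mex({0, 2, 3}) = 1
G(5): splits (0,4):0^1=1 (1,3):1^3=2 (2,2):2^2=0 (0,3):0^3=3 (1,2):1^2=3 -> mex({0, 1, 2, 3}) = 4
G(6) = mex({0, 1, 2, 4}) = 3
G(7) = mex({0, 1, 3, 4, 5}) = 2
G(8) = mex({0, 2, 3, 5, 6}) = 1
G(9) = mex({0, 1, 2, 3, 6, 7}) = 4
G(10) = mex({0, 1, 3, 4, 5, 7}) = 2
G(11) = mex({0, 1, 2, 3, 4, 5}) = 6
G(12) = mex({0, 1, 2, 3, 5, 6, 7}) = 4
G(13) = mex({0, 2, 3, 4, 6, 7}) = 1
G(14) = mex({0, 1, 4, 5, 6, 7}) = 2
G(15) = mex({0, 1, 2, 3, 4, 5, 6}) = 7
G(16) = mex({0, 2, 3, 5, 6, 7}) = 1
G(17) = mex({0, 1, 2, 3, 5, 6, 7}) = 4
G(18) = mex({0, 1, 2, 4, 5, 6}) = 3
G(19) = mex({0, 1, 3, 4, 5, 7}) = 2
G(20) = mex({0, 2, 3, 4, 5, 6, 7}) = 1
G(21) = mex({0, 1, 2, 3, 5, 6, 7}) = 4
G(22) = mex({0, 1, 2, 3, 4, 5, 7}) = 6
G(23) = mex({0, 1, 2, 3, 4, 5, 6}) = 7
G(24) = mex({0, 1, 2, 3, 5, 6, 7}) = 4
G(25) = mex({0, 2, 3, 4, 6, 7}) = 1
G(26) = mex({0, 1, 3, 4, 5, 6, 7}) = 2
G(27) = mex({0, 1, 2, 3, 4, 5, 6, 7}) = 8
G(28) = mex({0, 1, 2, 3, 4, 6, 7, 8}) = 5
G(29) = mex({0, 1, 2, 3, 5, 6, 7, 8, 9}) = 4
G(30) = mex({0, 1, 2, 3, 4, 5, 6, 9, 10}) = 7
G(31) = mex({0, 1, 3, 4, 5, 7, 10, 11}) = 2
G(32) = mex({0, 2, 3, 4, 5, 6, 7, 9, 11}) = 1
G(33) = mex({0, 1, 2, 3, 4, 5, 6, 7, 9, 12}) = 8
G(34) = mex({0, 1, 2, 3, 4, 5, 7, 8, 11, 12}) = 6
G(35) = mex({0, 1, 2, 3, 4, 5, 6, 8, 9, 10, 11}) = 7
G(36) = mex({0, 1, 2, 3, 5, 6, 7, 9, 10}) = 4
G(37) = mex({0, 2, 3, 4, 6, 7, 9, 10, 11, 12}) = 1
G(38) = mex({0, 1, 3, 4, 5, 6, 7, 9, 10, 11, 12}) = 2
G(39) = mex({0, 1, 2, 4, 5, 6, 7, 9, 10, 12, 14}) = 3
G(40) = mex({0, 2, 3, 4, 6, 7, 11, 12, 14}) = 1
G(41) = mex({0, 1, 2, 3, 5, 6, 7, 9, 10, 11, 12}) = 4
G(42) = mex({0, 1, 2, 3, 4, 5, 6, 9, 10}) = 7
G(43) = mex({0, 1, 3, 4, 5, 7, 9, 10, 12, 15}) = 2
G(44) = mex({0, 2, 3, 4, 5, 6, 7, 9, 10, 12, 15}) = 1
G(45) = mex({0, 1, 2, 3, 4, 5, 6, 7, 9, 10, 12, 14}) = 8
G(46) = mex({0, 1, 3, 4, 5, 7, 8, 11, 12, 14}) = 2
G(47) = mex({0, 1, 2, 3, 4, 5, 6, 8, 9, 10, 11, 12}) = 7
Therefore G(47) = 7.

7


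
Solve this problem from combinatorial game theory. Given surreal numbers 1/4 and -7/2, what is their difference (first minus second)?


x = 1/4, y = -7/2
Converting to common denominator: 4
x = 1/4, y = -14/4
x - y = 1/4 - -7/2 = 15/4

15/4


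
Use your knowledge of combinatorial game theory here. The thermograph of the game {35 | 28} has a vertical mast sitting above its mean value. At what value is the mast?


Game = {35 | 28}, a switch {a | b} with numbers a > b.
Its thermograph has left wall a - t and right wall b + t, which meet at t = (a - b)/2, where both equal (a + b)/2. So the mast (mean value) is at (a + b)/2.
Mean = (35 + (28))/2 = 63/2 = 63/2

63/2


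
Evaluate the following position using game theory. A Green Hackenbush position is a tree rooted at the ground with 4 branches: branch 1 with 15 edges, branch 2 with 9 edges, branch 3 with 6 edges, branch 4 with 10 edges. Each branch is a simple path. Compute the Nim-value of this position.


The tree has 4 branches from the ground vertex.
In Green Hackenbush, the Nim-value of a simple path of length k is k.
Branch 1: length 15, Nim-value = 15
Branch 2: length 9, Nim-value = 9
Branch 3: length 6, Nim-value = 6
Branch 4: length 10, Nim-value = 10
Total Nim-value = XOR of all branch values:
0 XOR 15 = 15
15 XOR 9 = 6
6 XOR 6 = 0
0 XOR 10 = 10
Nim-value of the tree = 10

10


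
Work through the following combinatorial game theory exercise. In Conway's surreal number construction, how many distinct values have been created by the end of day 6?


Day 0: {|} = 0 is born. Count = 1.
Day n: the number of surreal numbers born by day n is 2^(n+1) - 1.
By day 0: 2^1 - 1 = 1
By day 1: 2^2 - 1 = 3
By day 2: 2^3 - 1 = 7
By day 3: 2^4 - 1 = 15
By day 4: 2^5 - 1 = 31
By day 5: 2^6 - 1 = 63
By day 6: 2^7 - 1 = 127
By day 6: 127 surreal numbers.

127


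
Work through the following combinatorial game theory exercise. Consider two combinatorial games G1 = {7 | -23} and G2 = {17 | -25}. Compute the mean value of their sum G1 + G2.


G1 = {7 | -23}, G2 = {17 | -25}
Each is a switch {a | b} with numbers a > b; its mean value is (a + b)/2, and mean value is additive over game sums: m(G1 + G2) = m(G1) + m(G2).
Mean of G1 = (7 + (-23))/2 = -16/2 = -8
Mean of G2 = (17 + (-25))/2 = -8/2 = -4
Mean of G1 + G2 = -8 + -4 = -12

-12


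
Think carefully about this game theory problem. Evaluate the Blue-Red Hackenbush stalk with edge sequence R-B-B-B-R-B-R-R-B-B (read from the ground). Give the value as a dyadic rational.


Edges (from ground): R-B-B-B-R-B-R-R-B-B
By Berlekamp's sign-expansion rule, a Blue-Red Hackenbush stalk has the value of the surreal number whose sign sequence is the edge sequence with B -> + and R -> -.
Sign sequence: -+++-+--++
Trace the sign expansion in the surreal number tree, starting from 0:
Edge 1: R (sign -) -> bounds (-inf, 0), value = -1
Edge 2: B (sign +) -> bounds (-1, 0), value = -1/2
Edge 3: B (sign +) -> bounds (-1/2, 0), value = -1/4
Edge 4: B (sign +) -> bounds (-1/4, 0), value = -1/8
Edge 5: R (sign -) -> bounds (-1/4, -1/8), value = -3/16
Edge 6: B (sign +) -> bounds (-3/16, -1/8), value = -5/32
Edge 7: R (sign -) -> bounds (-3/16, -5/32), value = -11/64
Edge 8: R (sign -) -> bounds (-3/16, -11/64), value = -23/128
Edge 9: B (sign +) -> bounds (-23/128, -11/64), value = -45/256
Edge 10: B (sign +) -> bounds (-45/256, -11/64), value = -89/512
Game value = -89/512

-89/512


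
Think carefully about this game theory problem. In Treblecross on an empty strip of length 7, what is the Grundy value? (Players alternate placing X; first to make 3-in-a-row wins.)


Treblecross: place X on empty cells; 3-in-a-row wins.
Playing within two cells of an existing X lets the opponent win at once, so sensible play treats the cells i-2..i+2 around each X as dead. The player left with no safe cell loses, so this is a normal-play take-away game on strips of safe cells.
Placing X at cell i (0-indexed) of a strip of k safe cells leaves independent strips of sizes max(0, i-2) and max(0, k-i-3). Hence G(k) = mex{ G(max(0,i-2)) XOR G(max(0,k-i-3)) : 0 <= i < k }, with G(0) = 0.
G(1): splits (0,0):0^0=0 -> mex({0}) = 1
G(2): splits (0,0):0^0=0 -> mex({0}) = 1
G(3): splits (0,0):0^0=0 -> mex({0}) = 1
G(4): splits (0,1):0^1=1 (0,0):0^0=0 -> mex({0, 1}) = 2
G(5): splits (0,2):0^1=1 (0,1):0^1=1 (0,0):0^0=0 -> mex({0, 1}) = 2
G(6) = mex({1}) = 0
G(7) = mex({0, 1, 2}) = 3
Therefore G(7) = 3.

3


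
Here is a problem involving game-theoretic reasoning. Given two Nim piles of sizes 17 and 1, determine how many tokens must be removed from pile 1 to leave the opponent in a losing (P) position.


Piles: 17 and 1
Current XOR: 17 XOR 1 = 16 (non-zero, so this is an N-position).
To make the XOR zero, we need to find a move that balances the piles.
For pile 1 (size 17): target = 17 XOR 16 = 1
We reduce pile 1 from 17 to 1.
Tokens removed: 17 - 1 = 16
Verification: 1 XOR 1 = 0

16


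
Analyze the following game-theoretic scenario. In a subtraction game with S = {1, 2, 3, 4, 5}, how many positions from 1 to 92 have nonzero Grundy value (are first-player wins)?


Subtraction set S = {1, 2, 3, 4, 5}, so G(n) = n mod 6.
G(n) = 0 when n is a multiple of 6.
Multiples of 6 in [1, 92]: 15
N-positions (nonzero Grundy) = 92 - 15 = 77

77


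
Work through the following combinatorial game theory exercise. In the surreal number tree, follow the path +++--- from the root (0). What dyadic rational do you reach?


Sign expansion: +++---
Rule: track bounds (lo, hi), initially (-inf, +inf). On '+', the current value becomes lo and we move to the simplest number in (value, hi): value + 1 if hi = +inf, otherwise the midpoint (value + hi)/2. On '-', the current value becomes hi and we move to value - 1 if lo = -inf, otherwise the midpoint (lo + value)/2.
Start at 0.
Step 1: sign = +, move right. Bounds: (0, +inf). Value = 1
Step 2: sign = +, move right. Bounds: (1, +inf). Value = 2
Step 3: sign = +, move right. Bounds: (2, +inf). Value = 3
Step 4: sign = -, move left. Bounds: (2, 3). Value = 5/2
Step 5: sign = -, move left. Bounds: (2, 5/2). Value = 9/4
Step 6: sign = -, move left. Bounds: (2, 9/4). Value = 17/8
The surreal number with sign expansion +++--- is 17/8.

17/8


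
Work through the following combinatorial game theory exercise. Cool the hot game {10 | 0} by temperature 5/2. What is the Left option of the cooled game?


Original game: {10 | 0} (a switch {a | b} with a > b).
Cooling by t (for t below the temperature (a - b)/2 = 5) taxes each move by t: {a | b} cooled by t is {a - t | b + t}.
Cooling amount: t = 5/2
Cooled Left option: 10 - 5/2 = 15/2
Cooled Right option: 0 + 5/2 = 5/2
Cooled game: {15/2 | 5/2}
Left option = 15/2

15/2


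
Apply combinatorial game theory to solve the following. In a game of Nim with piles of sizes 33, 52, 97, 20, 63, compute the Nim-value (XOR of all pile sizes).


We need the XOR (exclusive or) of all pile sizes.
After XOR-ing pile 1 (size 33): 0 XOR 33 = 33
After XOR-ing pile 2 (size 52): 33 XOR 52 = 21
After XOR-ing pile 3 (size 97): 21 XOR 97 = 116
After XOR-ing pile 4 (size 20): 116 XOR 20 = 96
After XOR-ing pile 5 (size 63): 96 XOR 63 = 95
The Nim-value of this position is 95.

95


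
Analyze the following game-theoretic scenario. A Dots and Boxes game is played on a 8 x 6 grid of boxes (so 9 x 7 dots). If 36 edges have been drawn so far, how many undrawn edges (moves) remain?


Grid: 8 x 6 boxes, i.e. 9 rows and 7 columns of dots.
Horizontal edges: (rows + 1) * cols = 9 * 6 = 54
Vertical edges: rows * (cols + 1) = 8 * 7 = 56
Total edges: 54 + 56 = 110
Edges drawn: 36
Remaining: 110 - 36 = 74

74


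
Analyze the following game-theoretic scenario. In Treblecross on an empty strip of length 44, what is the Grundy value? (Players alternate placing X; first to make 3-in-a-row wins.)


Treblecross: place X on empty cells; 3-in-a-row wins.
Playing within two cells of an existing X lets the opponent win at once, so sensible play treats the cells i-2..i+2 around each X as dead. The player left with no safe cell loses, so this is a normal-play take-away game on strips of safe cells.
Placing X at cell i (0-indexed) of a strip of k safe cells leaves independent strips of sizes max(0, i-2) and max(0, k-i-3). Hence G(k) = mex{ G(max(0,i-2)) XOR G(max(0,k-i-3)) : 0 <= i < k }, with G(0) = 0.
G(1): splits (0,0):0^0=0 -> mex({0}) = 1
G(2): splits (0,0):0^0=0 -> mex({0}) = 1
G(3): splits (0,0):0^0=0 -> mex({0}) = 1
G(4): splits (0,1):0^1=1 (0,0):0^0=0 -> mex({0, 1}) = 2
G(5): splits (0,2):0^1=1 (0,1):0^1=1 (0,0):0^0=0 -> mex({0, 1}) = 2
G(6) = mex({1}) = 0
G(7) = mex({0, 1, 2}) = 3
G(8) = mex({0, 1, 2}) = 3
G(9) = mex({0, 2}) = 1
G(10) = mex({0, 2, 3}) = 1
G(11) = mex({0, 3}) = 1
G(12) = mex({1, 3}) = 0
G(13) = mex({0, 1, 2, 3}) = 4
G(14) = mex({0, 1, 2}) = 3
G(15) = mex({0, 1, 2}) = 3
G(16) = mex({0, 1, 2, 4}) = 3
G(17) = mex({0, 1, 3, 4}) = 2
G(18) = mex({0, 1, 3, 4}) = 2
G(19) = mex({0, 1, 3, 5}) = 2
G(20) = mex({0, 1, 2, 3, 5}) = 4
G(21) = mex({0, 1, 2, 3, 5}) = 4
G(22) = mex({1, 2, 6}) = 0
G(23) = mex({0, 1, 2, 3, 4, 6}) = 5
G(24) = mex({0, 1, 2, 3, 4}) = 5
G(25) = mex({0, 1, 3, 4, 7}) = 2
G(26) = mex({0, 1, 3, 4, 5, 7}) = 2
G(27) = mex({0, 1, 3, 5}) = 2
G(28) = mex({0, 1, 2, 5}) = 3
G(29) = mex({0, 1, 2, 4, 5, 6}) = 3
G(30) = mex({1, 2, 4, 6}) = 0
G(31) = mex({0, 1, 2, 3, 4, 6}) = 5
G(32) = mex({1, 2, 3, 4, 7}) = 0
G(33) = mex({0, 3, 7}) = 1
G(34) = mex({0, 2, 3, 5, 7}) = 1
G(35) = mex({0, 2, 3, 5, 6}) = 1
G(36) = mex({0, 1, 2, 5, 6}) = 3
G(37) = mex({0, 1, 2, 4, 5, 6}) = 3
G(38) = mex({0, 1, 2, 4}) = 3
G(39) = mex({0, 1, 2, 3, 4, 7}) = 5
G(40) = mex({0, 1, 2, 3, 4, 5, 7}) = 6
G(41) = mex({0, 1, 2, 3, 5, 7}) = 4
G(42) = mex({0, 1, 2, 3, 5, 6, 7}) = 4
G(43) = mex({0, 2, 3, 5, 6}) = 1
G(44) = mex({1, 2, 3, 4, 5, 6}) = 0
Therefore G(44) = 0.

0


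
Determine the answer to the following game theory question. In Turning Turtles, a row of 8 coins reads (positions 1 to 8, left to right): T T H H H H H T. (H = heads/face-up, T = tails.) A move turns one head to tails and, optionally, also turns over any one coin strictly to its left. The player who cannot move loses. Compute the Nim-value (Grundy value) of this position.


Coins: T T H H H H H T
Key fact: a single head at position k behaves exactly like a Nim heap of size k (turning it to T and optionally flipping a coin at j < k corresponds to moving the heap from k to j, or to 0), and heads combine as a disjunctive sum (two heads at the same place would cancel, matching j XOR j = 0). So the Nim-value is the XOR of the 1-indexed positions of the heads.
Face-up positions (1-indexed): [3, 4, 5, 6, 7]
XOR 0 with 3: 0 XOR 3 = 3
XOR 3 with 4: 3 XOR 4 = 7
XOR 7 with 5: 7 XOR 5 = 2
XOR 2 with 6: 2 XOR 6 = 4
XOR 4 with 7: 4 XOR 7 = 3
Nim-value = 3

3


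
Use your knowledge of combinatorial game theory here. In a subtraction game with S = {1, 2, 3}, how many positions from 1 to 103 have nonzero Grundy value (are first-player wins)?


Subtraction set S = {1, 2, 3}, so G(n) = n mod 4.
G(n) = 0 when n is a multiple of 4.
Multiples of 4 in [1, 103]: 25
N-positions (nonzero Grundy) = 103 - 25 = 78

78
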